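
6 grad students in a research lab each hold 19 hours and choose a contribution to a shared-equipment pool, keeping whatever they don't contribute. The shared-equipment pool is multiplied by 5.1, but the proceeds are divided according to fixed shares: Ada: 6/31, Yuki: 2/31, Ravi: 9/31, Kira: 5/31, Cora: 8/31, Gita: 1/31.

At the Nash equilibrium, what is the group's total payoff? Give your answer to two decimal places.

269.80 hours

For player j, contributing a unit is worthwhile iff 5.1 × (j's share) ≥ 1, i.e. iff j's share is at least 0.1961.
The shares above 0.1961 belong to Ravi and Cora, contributing 19 each; the remaining 4 contribute 0. Total contributed: 38.
The shared-equipment pool pays out 5.1 × 38 = 193.80 in total (split across the unequal shares, but the aggregate is all that matters for the group sum).
The 4 free-riders keep 19 each, adding 76. Group total = 76 + 193.80 = 269.80.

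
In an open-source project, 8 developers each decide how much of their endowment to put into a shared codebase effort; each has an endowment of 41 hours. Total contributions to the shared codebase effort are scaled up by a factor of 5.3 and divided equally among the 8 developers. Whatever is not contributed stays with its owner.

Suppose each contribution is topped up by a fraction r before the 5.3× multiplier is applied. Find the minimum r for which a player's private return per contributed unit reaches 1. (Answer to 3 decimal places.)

0.509

With matching at rate r, one contributed unit becomes (1 + r) in the shared codebase effort and returns 5.3 × (1 + r) / 8 to the contributor.
Setting this equal to 1: 1 + r = 8/5.3 = 1.5094.
So the minimum matching rate is r = 1.5094 − 1 = 0.509.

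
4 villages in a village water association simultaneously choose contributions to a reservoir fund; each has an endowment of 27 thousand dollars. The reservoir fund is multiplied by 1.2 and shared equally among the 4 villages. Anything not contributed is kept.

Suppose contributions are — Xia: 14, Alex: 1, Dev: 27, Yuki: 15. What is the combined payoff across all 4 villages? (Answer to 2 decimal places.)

119.40 thousand dollars

Total contributed: 14 + 1 + 27 + 15 = 57; total kept: 4 × 27 − 57 = 51.
The reservoir fund pays out 1.2 × 57 = 68.40 in aggregate.
Group total = 51 + 68.40 = 119.40.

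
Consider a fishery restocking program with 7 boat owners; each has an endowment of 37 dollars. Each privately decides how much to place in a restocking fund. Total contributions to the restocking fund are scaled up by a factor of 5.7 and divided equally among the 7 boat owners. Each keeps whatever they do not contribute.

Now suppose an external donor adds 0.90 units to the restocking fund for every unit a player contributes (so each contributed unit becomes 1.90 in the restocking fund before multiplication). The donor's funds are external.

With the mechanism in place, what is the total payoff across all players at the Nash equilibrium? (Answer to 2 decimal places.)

2804.97 dollars

Under the mechanism each unit contributed yields 5.7 × 1.90 / 7 = 1.5471 back to its contributor per unit of net cost, which exceeds 1, making full contribution the dominant choice for everyone.
So the Nash equilibrium is full contribution by all 7; the group earns 5.7 × 1.90 × 259 = 2804.97.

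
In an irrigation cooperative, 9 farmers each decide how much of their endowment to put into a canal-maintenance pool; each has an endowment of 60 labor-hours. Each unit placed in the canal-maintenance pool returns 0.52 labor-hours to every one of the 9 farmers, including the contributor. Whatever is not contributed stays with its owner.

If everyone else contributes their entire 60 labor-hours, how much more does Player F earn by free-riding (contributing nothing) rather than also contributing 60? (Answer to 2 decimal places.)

28.80 labor-hours

Switching from a contribution of 60 to 0 lets Player F keep an extra 60 labor-hours, but lowers the canal-maintenance pool by 60, which costs Player F their own share of that drop: 0.52 × 60 = 31.20.
Net gain = 60 − 31.20 = 28.80. The private return per contributed unit (0.52) is below 1, so free-riding is indeed the best response regardless of what the others do.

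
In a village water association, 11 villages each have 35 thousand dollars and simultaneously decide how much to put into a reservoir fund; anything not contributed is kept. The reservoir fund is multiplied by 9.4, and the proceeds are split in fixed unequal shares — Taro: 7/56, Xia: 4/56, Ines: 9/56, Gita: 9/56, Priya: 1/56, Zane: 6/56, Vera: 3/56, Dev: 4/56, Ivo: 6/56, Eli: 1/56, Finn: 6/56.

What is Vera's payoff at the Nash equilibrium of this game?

140.75 thousand dollars

A player with share s gets back 9.4·s per unit contributed, so full contribution is dominant for anyone with s > 1/9.4 = 0.1064 and zero contribution is dominant for anyone below.
Taro, Ines, Gita, Zane, Ivo and Finn clear that bar, contributing 35 each; the remaining 5 contribute 0. Total contributed: 210.
Vera keeps 35 and receives 9.4 × 210 × 3/56 = 105.75 from the reservoir fund, for a payoff of 140.75.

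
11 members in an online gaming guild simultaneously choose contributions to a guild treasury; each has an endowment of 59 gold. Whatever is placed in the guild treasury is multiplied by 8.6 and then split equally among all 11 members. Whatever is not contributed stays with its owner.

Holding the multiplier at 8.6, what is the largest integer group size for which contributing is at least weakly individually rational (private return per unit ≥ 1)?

Private return per unit is 8.6/(group size), which is ≥ 1 whenever the group size is ≤ 8.6.
The largest such integer is 8.

8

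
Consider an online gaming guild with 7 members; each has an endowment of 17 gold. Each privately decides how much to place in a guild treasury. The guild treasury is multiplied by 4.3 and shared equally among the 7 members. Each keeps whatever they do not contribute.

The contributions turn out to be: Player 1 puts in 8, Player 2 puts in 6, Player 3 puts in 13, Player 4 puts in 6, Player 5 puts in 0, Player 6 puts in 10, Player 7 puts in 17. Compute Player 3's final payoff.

Total contributed: 8 + 6 + 13 + 6 + 0 + 10 + 17 = 60.
Each receives 4.3 × 60 / 7 = 36.86 from the guild treasury.
Player 3 keeps 17 − 13 = 4, so Player 3's payoff is 4 + 36.86 = 40.86.

40.86 gold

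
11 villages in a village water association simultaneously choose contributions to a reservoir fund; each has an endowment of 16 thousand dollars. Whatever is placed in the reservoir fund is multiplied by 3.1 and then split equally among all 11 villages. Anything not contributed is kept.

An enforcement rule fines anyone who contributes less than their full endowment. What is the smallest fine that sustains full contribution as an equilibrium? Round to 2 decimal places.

11.49 thousand dollars

Given the others contribute fully, the best deviation is to contribute 0 (any partial contribution still incurs the fine and gives up units whose private return 0.2818 is below 1).
Deviating from 16 to 0 saves 16 thousand dollars but forfeits the deviator's share of the drop in the reservoir fund: 3.1/11 × 16 = 4.51.
So the deviation gain is 16 − 4.51 = 11.49, and the fine must be at least 11.49 thousand dollars to wipe it out.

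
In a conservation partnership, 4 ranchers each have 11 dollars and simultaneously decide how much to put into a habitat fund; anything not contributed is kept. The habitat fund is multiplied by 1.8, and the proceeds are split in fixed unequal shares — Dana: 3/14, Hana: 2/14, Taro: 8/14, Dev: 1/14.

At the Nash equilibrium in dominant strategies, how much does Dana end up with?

15.24 dollars

For player j, contributing a unit is worthwhile iff 1.8 × (j's share) ≥ 1, i.e. iff j's share is at least 0.5556.
Only Taro (8/14) clears that bar, contributing 11; the remaining 3 contribute 0. Total contributed: 11.
Dana keeps 11 and receives 1.8 × 11 × 3/14 = 4.24 from the habitat fund, for a payoff of 15.24.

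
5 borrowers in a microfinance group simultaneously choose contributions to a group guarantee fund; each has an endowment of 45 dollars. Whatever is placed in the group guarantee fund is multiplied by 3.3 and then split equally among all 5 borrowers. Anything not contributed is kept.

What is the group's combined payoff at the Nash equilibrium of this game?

225.00 dollars

Each contributed unit returns 3.3/5 = 0.6600 to its contributor — below 1 — so contributing 0 is dominant for every player. At the Nash equilibrium everyone keeps their 45, and the group total is 5 × 45 = 225.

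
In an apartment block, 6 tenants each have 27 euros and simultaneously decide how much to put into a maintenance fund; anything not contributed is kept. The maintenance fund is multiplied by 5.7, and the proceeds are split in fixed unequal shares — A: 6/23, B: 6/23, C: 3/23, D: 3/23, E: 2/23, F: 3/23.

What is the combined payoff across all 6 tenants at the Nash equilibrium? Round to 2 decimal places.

415.80 euros

A player with share s gets back 5.7·s per unit contributed, so full contribution is dominant for anyone with s > 1/5.7 = 0.1754 and zero contribution is dominant for anyone below.
A and B clear that bar, contributing 27 each; the remaining 4 contribute 0. Total contributed: 54.
The maintenance fund pays out 5.7 × 54 = 307.80 in total (split across the unequal shares, but the aggregate is all that matters for the group sum).
The 4 free-riders keep 27 each, adding 108. Group total = 108 + 307.80 = 415.80.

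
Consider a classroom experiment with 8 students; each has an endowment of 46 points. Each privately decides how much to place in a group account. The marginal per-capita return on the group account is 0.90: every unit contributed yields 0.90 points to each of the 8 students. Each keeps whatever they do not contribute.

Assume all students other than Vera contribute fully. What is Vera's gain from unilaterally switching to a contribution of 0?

4.60 points

Switching from a contribution of 46 to 0 lets Vera keep an extra 46 points, but lowers the group account by 46, which costs Vera their own share of that drop: 0.90 × 46 = 41.40.
Net gain = 46 − 41.40 = 4.60. The private return per contributed unit (0.90) is below 1, so free-riding is indeed the best response regardless of what the others do.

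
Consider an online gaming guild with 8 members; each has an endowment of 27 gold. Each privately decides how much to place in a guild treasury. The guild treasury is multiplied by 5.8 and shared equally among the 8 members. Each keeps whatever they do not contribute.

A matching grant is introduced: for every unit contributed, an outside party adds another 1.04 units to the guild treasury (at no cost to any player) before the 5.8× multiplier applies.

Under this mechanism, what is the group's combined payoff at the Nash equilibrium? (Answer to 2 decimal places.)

2555.71 gold

Under the mechanism each unit contributed yields 5.8 × 2.04 / 8 = 1.4790 back to its contributor per unit of net cost, which exceeds 1, making full contribution the dominant choice for everyone.
At the Nash equilibrium everyone contributes 27. Group total payoff = 5.8 × 2.04 × 216 = 2555.71.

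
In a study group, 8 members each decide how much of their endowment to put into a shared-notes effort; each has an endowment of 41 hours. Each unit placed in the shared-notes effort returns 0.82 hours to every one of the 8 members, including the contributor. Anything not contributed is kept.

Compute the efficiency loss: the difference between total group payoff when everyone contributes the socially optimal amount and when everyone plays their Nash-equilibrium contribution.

The private return per contributed unit is 0.82 < 1, so contributing 0 is dominant for every player. At the Nash equilibrium everyone keeps their 41, and the group total is 8 × 41 = 328.
Each contributed unit returns 6.560 to the group as a whole (0.82 to each of 8 players), which exceeds 1, so the social optimum is full contribution: group total = 6.560 × 328 = 2151.68.
Efficiency loss = 2151.68 − 328 = 1823.68.

1823.68 hours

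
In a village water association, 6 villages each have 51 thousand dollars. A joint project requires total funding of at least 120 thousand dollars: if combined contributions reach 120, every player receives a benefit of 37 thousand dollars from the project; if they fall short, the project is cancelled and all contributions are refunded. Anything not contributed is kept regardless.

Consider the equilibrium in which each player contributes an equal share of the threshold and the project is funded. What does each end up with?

Equal share of the threshold: 120/6 = 20.
At this profile no one gains by cutting their contribution: any cut drops the total below 120, the project is cancelled, contributions are refunded, and the deviator ends with 51, which is less than 51 − 20 + 37 = 68. Contributing more than 20 just wastes the excess. So contributing exactly 20 is a best response.
Each player's payoff: 51 − 20 + 37 = 68.

68 thousand dollars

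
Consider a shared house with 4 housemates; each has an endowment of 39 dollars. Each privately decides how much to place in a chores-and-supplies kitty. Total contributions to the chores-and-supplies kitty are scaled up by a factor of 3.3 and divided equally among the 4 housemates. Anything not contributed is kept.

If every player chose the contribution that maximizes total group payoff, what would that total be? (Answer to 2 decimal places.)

Each contributed unit returns 3.300 to the group as a whole (0.8250 to each of 4 players), which exceeds 1, so the social optimum is full contribution: group total = 3.300 × 156 = 514.80.

514.80 dollars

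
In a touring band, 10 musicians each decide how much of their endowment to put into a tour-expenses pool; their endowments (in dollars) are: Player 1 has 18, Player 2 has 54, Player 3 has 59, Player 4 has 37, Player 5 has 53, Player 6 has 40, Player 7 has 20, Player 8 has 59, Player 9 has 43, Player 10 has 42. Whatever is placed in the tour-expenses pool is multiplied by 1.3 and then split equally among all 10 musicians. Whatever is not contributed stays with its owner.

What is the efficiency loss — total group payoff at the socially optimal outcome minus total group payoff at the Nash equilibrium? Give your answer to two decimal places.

127.50 dollars

The private return per contributed unit is 1.3/10 = 0.1300 < 1 for every player regardless of endowment, so the Nash equilibrium is zero contribution and the group total is Σ E_j = 18 + 54 + 59 + 37 + 53 + 40 + 20 + 59 + 43 + 42 = 425.
Each contributed unit returns 1.300 to the group, so the social optimum is full contribution by everyone: group total = 1.300 × 425 = 552.50.
Efficiency loss = (1.300 − 1) × 425 = 127.50.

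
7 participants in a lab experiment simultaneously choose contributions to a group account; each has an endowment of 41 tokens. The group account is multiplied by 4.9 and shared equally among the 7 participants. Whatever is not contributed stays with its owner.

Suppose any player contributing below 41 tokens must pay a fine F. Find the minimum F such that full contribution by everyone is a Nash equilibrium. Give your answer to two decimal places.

Given the others contribute fully, the best deviation is to contribute 0 (any partial contribution still incurs the fine and gives up units whose private return 0.7000 is below 1).
Deviating from 41 to 0 saves 41 tokens but forfeits the deviator's share of the drop in the group account: 4.9/7 × 41 = 28.70.
So the deviation gain is 41 − 28.70 = 12.30, and the fine must be at least 12.30 tokens to wipe it out.

12.30 tokens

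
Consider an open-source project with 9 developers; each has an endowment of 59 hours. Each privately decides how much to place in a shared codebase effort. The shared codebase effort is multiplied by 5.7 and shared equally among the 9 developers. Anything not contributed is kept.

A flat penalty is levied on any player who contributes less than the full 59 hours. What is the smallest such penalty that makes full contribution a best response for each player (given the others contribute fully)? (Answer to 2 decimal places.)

Given the others contribute fully, the best deviation is to contribute 0 (any partial contribution still incurs the fine and gives up units whose private return 0.6333 is below 1).
Deviating from 59 to 0 saves 59 hours but forfeits the deviator's share of the drop in the shared codebase effort: 5.7/9 × 59 = 37.37.
So the deviation gain is 59 − 37.37 = 21.63, and the fine must be at least 21.63 hours to wipe it out.

21.63 hours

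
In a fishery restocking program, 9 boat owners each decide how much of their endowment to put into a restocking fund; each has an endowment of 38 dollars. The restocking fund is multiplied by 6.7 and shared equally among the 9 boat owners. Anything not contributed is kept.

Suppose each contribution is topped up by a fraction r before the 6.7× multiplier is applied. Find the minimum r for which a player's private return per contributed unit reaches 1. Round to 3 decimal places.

0.343

With matching at rate r, one contributed unit becomes (1 + r) in the restocking fund and returns 6.7 × (1 + r) / 9 to the contributor.
Setting this equal to 1: 1 + r = 9/6.7 = 1.3433.
So the minimum matching rate is r = 1.3433 − 1 = 0.343.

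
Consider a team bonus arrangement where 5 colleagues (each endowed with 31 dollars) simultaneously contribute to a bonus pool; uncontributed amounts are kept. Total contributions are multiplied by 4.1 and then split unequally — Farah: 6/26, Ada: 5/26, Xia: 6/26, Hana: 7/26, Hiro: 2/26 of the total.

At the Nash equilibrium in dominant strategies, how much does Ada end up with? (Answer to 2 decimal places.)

55.44 dollars

Player j's private return per contributed unit is 4.1 × (j's share). Contributing is weakly dominant for j when that share is at least 1/4.1 = 0.2439, and contributing 0 is dominant otherwise.
Only Hana (7/26) clears that bar, contributing 31; the remaining 4 contribute 0. Total contributed: 31.
Ada keeps 31 and receives 4.1 × 31 × 5/26 = 24.44 from the bonus pool, for a payoff of 55.44.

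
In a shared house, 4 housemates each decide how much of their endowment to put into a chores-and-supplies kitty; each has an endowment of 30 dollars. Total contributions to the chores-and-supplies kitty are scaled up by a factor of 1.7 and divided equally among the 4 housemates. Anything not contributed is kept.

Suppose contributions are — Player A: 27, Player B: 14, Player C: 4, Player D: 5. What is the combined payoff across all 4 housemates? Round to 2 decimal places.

155.00 dollars

Total contributed: 27 + 14 + 4 + 5 = 50; total kept: 4 × 30 − 50 = 70.
The chores-and-supplies kitty pays out 1.7 × 50 = 85.00 in aggregate.
Group total = 70 + 85.00 = 155.00.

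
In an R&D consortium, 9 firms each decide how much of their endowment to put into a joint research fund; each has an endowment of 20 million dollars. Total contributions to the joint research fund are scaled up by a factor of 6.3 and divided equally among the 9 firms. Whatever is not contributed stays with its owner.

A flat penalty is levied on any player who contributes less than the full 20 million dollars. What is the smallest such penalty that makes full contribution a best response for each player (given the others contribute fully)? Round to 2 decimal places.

Given the others contribute fully, the best deviation is to contribute 0 (any partial contribution still incurs the fine and gives up units whose private return 0.7000 is below 1).
Deviating from 20 to 0 saves 20 million dollars but forfeits the deviator's share of the drop in the joint research fund: 6.3/9 × 20 = 14.00.
So the deviation gain is 20 − 14.00 = 6.00, and the fine must be at least 6.00 million dollars to wipe it out.

6.00 million dollars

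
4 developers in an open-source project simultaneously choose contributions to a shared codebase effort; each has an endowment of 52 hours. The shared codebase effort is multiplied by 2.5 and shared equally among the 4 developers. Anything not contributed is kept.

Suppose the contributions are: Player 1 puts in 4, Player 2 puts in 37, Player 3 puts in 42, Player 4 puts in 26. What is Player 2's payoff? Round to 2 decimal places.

Total contributed: 4 + 37 + 42 + 26 = 109.
Each receives 2.5 × 109 / 4 = 68.13 from the shared codebase effort.
Player 2 keeps 52 − 37 = 15, so Player 2's payoff is 15 + 68.13 = 83.13.

83.13 hours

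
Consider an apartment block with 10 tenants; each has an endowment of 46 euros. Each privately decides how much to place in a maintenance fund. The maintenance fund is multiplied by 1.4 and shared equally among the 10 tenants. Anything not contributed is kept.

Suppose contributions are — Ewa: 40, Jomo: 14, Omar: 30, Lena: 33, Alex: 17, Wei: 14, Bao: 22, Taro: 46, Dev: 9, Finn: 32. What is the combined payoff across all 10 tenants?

562.80 euros

Total contributed: 40 + 14 + 30 + 33 + 17 + 14 + 22 + 46 + 9 + 32 = 257; total kept: 10 × 46 − 257 = 203.
The maintenance fund pays out 1.4 × 257 = 359.80 in aggregate.
Group total = 203 + 359.80 = 562.80.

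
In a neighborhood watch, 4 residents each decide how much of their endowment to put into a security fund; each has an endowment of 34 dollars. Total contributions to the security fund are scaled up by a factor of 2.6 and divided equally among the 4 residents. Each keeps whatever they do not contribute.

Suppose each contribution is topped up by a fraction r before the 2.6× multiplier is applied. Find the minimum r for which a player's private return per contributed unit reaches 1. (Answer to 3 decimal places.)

0.538

With matching at rate r, one contributed unit becomes (1 + r) in the security fund and returns 2.6 × (1 + r) / 4 to the contributor.
Setting this equal to 1: 1 + r = 4/2.6 = 1.5385.
So the minimum matching rate is r = 1.5385 − 1 = 0.538.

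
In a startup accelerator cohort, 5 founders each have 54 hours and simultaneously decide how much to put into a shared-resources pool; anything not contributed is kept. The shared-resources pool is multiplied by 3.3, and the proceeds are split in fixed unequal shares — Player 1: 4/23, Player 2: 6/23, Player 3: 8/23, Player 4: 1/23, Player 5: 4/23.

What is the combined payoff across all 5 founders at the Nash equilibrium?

Each unit j contributes comes back to j as 3.3 × (j's share), so j prefers to contribute only if that share exceeds 1/3.3 = 0.3030; otherwise keeping the unit dominates.
Player 3 alone (share 8/23) is above the threshold, contributing 54; the remaining 4 contribute 0. Total contributed: 54.
The shared-resources pool pays out 3.3 × 54 = 178.20 in total (split across the unequal shares, but the aggregate is all that matters for the group sum).
The 4 free-riders keep 54 each, adding 216. Group total = 216 + 178.20 = 394.20.

394.20 hours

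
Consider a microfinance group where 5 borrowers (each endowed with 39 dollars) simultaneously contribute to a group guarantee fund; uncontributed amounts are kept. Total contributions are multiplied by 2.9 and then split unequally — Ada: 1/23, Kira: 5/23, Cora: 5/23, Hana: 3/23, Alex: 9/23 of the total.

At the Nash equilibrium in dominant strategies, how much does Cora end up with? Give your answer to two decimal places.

Each unit j contributes comes back to j as 2.9 × (j's share), so j prefers to contribute only if that share exceeds 1/2.9 = 0.3448; otherwise keeping the unit dominates.
Alex alone (share 9/23) is above the threshold, contributing 39; the remaining 4 contribute 0. Total contributed: 39.
Cora keeps 39 and receives 2.9 × 39 × 5/23 = 24.59 from the group guarantee fund, for a payoff of 63.59.

63.59 dollars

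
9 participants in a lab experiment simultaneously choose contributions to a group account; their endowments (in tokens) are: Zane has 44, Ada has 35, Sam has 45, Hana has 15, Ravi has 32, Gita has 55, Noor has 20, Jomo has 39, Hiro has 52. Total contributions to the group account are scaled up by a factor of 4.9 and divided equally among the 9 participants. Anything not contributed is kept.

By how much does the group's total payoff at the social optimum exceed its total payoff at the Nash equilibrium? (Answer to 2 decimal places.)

The private return per contributed unit is 4.9/9 = 0.5444 < 1 for every player regardless of endowment, so the Nash equilibrium is zero contribution and the group total is Σ E_j = 44 + 35 + 45 + 15 + 32 + 55 + 20 + 39 + 52 = 337.
Each contributed unit returns 4.900 to the group, so the social optimum is full contribution by everyone: group total = 4.900 × 337 = 1651.30.
Efficiency loss = (4.900 − 1) × 337 = 1314.30.

1314.30 tokens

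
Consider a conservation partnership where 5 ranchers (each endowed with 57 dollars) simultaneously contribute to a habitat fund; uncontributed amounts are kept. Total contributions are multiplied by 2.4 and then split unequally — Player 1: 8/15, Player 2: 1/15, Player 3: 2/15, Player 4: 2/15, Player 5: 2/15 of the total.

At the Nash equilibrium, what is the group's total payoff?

364.80 dollars

For player j, contributing a unit is worthwhile iff 2.4 × (j's share) ≥ 1, i.e. iff j's share is at least 0.4167.
Only Player 1 (8/15) clears that bar, contributing 57; the remaining 4 contribute 0. Total contributed: 57.
The habitat fund pays out 2.4 × 57 = 136.80 in total (split across the unequal shares, but the aggregate is all that matters for the group sum).
The 4 free-riders keep 57 each, adding 228. Group total = 228 + 136.80 = 364.80.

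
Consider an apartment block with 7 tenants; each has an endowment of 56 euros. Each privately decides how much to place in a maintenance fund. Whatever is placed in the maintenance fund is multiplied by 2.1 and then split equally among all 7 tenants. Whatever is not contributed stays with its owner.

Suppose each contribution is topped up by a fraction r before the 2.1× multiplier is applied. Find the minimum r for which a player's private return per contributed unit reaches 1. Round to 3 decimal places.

With matching at rate r, one contributed unit becomes (1 + r) in the maintenance fund and returns 2.1 × (1 + r) / 7 to the contributor.
Setting this equal to 1: 1 + r = 7/2.1 = 3.3333.
So the minimum matching rate is r = 3.3333 − 1 = 2.333.

2.333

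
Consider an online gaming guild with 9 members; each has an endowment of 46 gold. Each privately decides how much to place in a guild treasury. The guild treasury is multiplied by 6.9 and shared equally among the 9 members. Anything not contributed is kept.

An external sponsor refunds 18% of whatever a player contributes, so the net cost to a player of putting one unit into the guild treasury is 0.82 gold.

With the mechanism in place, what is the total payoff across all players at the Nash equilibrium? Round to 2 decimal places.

414.00 gold

With the mechanism, a contributed unit returns (6.9/9) / 0.82 = 0.9350 per unit of net cost — still below 1 — so contributing 0 remains dominant for every player.
Everyone keeps their endowment and the group total is 9 × 46 = 414.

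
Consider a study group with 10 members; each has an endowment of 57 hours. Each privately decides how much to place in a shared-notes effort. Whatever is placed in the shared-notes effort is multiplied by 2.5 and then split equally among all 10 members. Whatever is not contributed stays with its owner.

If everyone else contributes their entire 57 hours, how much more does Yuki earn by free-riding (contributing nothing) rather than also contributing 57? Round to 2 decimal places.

42.75 hours

Switching from a contribution of 57 to 0 lets Yuki keep an extra 57 hours, but lowers the shared-notes effort by 57, which costs Yuki their own share of that drop: 2.5/10 × 57 = 14.25.
Net gain = 57 − 14.25 = 42.75. The private return per contributed unit (0.2500) is below 1, so free-riding is indeed the best response regardless of what the others do.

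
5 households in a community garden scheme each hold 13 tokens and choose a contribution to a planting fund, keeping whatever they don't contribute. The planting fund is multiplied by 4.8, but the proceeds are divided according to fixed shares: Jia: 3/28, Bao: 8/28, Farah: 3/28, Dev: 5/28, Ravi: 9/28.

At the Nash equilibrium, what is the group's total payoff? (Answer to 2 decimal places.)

For player j, contributing a unit is worthwhile iff 4.8 × (j's share) ≥ 1, i.e. iff j's share is at least 0.2083.
Bao and Ravi clear that bar, contributing 13 each; the remaining 3 contribute 0. Total contributed: 26.
The planting fund pays out 4.8 × 26 = 124.80 in total (split across the unequal shares, but the aggregate is all that matters for the group sum).
The 3 free-riders keep 13 each, adding 39. Group total = 39 + 124.80 = 163.80.

163.80 tokens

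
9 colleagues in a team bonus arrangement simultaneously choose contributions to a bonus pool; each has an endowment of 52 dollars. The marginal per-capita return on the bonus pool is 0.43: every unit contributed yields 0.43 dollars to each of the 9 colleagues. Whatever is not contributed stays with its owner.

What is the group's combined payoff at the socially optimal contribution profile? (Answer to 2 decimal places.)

1811.16 dollars

Each contributed unit returns 3.870 to the group as a whole (0.43 to each of 9 players), which exceeds 1, so the social optimum is full contribution: group total = 3.870 × 468 = 1811.16.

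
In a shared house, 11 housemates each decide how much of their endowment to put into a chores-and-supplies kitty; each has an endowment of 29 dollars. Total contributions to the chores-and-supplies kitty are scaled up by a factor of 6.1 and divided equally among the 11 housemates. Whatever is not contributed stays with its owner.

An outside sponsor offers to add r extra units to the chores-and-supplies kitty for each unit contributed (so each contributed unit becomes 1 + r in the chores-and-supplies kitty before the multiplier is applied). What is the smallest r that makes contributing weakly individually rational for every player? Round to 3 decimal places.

With matching at rate r, one contributed unit becomes (1 + r) in the chores-and-supplies kitty and returns 6.1 × (1 + r) / 11 to the contributor.
Setting this equal to 1: 1 + r = 11/6.1 = 1.8033.
So the minimum matching rate is r = 1.8033 − 1 = 0.803.

0.803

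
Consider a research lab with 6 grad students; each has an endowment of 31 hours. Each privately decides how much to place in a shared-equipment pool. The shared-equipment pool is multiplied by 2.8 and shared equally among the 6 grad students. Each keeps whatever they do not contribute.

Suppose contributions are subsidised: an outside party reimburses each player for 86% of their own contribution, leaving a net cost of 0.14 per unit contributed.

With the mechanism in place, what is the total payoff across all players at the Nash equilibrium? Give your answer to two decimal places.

With the mechanism, a contributed unit returns (2.8/6) / 0.14 = 3.3333 per unit of net cost to the contributor — now above 1 — so contributing fully is weakly dominant for every player.
So the Nash equilibrium is full contribution by all 6; the group earns 6 × (31 × 0.86 + 2.8 × 31) = 680.76.

680.76 hours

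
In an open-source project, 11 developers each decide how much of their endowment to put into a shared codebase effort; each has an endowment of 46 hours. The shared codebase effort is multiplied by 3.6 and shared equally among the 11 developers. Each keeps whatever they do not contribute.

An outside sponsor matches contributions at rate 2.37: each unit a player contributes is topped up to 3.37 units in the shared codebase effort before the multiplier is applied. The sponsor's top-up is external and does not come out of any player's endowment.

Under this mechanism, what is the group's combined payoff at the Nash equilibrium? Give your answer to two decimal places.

The effective private return per unit is now 3.6 × 3.37 / 11 = 1.1029 > 1, so every player's dominant strategy flips to full contribution.
At the Nash equilibrium everyone contributes 46. Group total payoff = 3.6 × 3.37 × 506 = 6138.79.

6138.79 hours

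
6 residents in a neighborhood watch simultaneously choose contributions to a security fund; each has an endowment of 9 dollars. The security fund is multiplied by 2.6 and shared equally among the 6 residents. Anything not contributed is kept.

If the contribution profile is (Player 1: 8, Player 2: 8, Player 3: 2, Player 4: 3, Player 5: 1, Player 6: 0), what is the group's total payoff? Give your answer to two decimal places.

89.20 dollars

Total contributed: 8 + 8 + 2 + 3 + 1 + 0 = 22; total kept: 6 × 9 − 22 = 32.
The security fund pays out 2.6 × 22 = 57.20 in aggregate.
Group total = 32 + 57.20 = 89.20.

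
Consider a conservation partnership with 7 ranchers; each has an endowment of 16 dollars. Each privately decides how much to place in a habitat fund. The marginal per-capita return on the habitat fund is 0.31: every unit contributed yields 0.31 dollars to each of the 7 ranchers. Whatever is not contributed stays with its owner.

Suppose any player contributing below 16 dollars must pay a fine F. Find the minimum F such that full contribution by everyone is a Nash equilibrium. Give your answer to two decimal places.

Given the others contribute fully, the best deviation is to contribute 0 (any partial contribution still incurs the fine and gives up units whose private return 0.31 is below 1).
Deviating from 16 to 0 saves 16 dollars but forfeits the deviator's share of the drop in the habitat fund: 0.31 × 16 = 4.96.
So the deviation gain is 16 − 4.96 = 11.04, and the fine must be at least 11.04 dollars to wipe it out.

11.04 dollars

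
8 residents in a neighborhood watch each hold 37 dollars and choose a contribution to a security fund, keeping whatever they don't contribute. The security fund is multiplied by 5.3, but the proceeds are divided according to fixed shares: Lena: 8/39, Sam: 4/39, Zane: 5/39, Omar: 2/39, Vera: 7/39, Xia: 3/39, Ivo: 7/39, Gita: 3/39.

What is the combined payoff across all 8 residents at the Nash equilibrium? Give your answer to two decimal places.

455.10 dollars

Player j's private return per contributed unit is 5.3 × (j's share). Contributing is weakly dominant for j when that share is at least 1/5.3 = 0.1887, and contributing 0 is dominant otherwise.
Only Lena (8/39) clears that bar, contributing 37; the remaining 7 contribute 0. Total contributed: 37.
The security fund pays out 5.3 × 37 = 196.10 in total (split across the unequal shares, but the aggregate is all that matters for the group sum).
The 7 free-riders keep 37 each, adding 259. Group total = 259 + 196.10 = 455.10.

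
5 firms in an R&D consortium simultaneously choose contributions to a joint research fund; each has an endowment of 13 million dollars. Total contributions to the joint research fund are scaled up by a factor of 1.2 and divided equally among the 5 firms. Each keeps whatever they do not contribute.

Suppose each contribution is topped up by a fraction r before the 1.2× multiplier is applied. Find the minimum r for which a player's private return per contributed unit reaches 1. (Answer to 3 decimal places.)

With matching at rate r, one contributed unit becomes (1 + r) in the joint research fund and returns 1.2 × (1 + r) / 5 to the contributor.
Setting this equal to 1: 1 + r = 5/1.2 = 4.1667.
So the minimum matching rate is r = 4.1667 − 1 = 3.167.

3.167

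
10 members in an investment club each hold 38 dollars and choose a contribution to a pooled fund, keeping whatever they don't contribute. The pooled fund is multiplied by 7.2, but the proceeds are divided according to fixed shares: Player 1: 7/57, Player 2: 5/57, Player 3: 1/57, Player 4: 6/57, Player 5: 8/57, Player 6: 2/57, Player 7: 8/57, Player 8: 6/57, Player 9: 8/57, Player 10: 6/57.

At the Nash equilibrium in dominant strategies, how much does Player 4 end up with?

124.40 dollars

A player with share s gets back 7.2·s per unit contributed, so full contribution is dominant for anyone with s > 1/7.2 = 0.1389 and zero contribution is dominant for anyone below.
The shares above 0.1389 belong to Player 5, Player 7 and Player 9, contributing 38 each; the remaining 7 contribute 0. Total contributed: 114.
Player 4 keeps 38 and receives 7.2 × 114 × 6/57 = 86.40 from the pooled fund, for a payoff of 124.40.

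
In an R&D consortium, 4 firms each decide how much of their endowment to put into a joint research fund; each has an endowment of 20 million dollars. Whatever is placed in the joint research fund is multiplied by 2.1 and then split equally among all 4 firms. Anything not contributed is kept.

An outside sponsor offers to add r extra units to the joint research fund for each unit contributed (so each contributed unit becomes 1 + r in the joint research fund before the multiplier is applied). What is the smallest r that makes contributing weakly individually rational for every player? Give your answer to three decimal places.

With matching at rate r, one contributed unit becomes (1 + r) in the joint research fund and returns 2.1 × (1 + r) / 4 to the contributor.
Setting this equal to 1: 1 + r = 4/2.1 = 1.9048.
So the minimum matching rate is r = 1.9048 − 1 = 0.905.

0.905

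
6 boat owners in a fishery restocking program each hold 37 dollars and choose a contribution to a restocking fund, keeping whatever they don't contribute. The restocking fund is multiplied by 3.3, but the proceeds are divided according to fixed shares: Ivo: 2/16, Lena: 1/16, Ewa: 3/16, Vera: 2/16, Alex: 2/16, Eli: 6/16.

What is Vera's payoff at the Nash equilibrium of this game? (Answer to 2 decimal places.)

For player j, contributing a unit is worthwhile iff 3.3 × (j's share) ≥ 1, i.e. iff j's share is at least 0.3030.
Only Eli (6/16) clears that bar, contributing 37; the remaining 5 contribute 0. Total contributed: 37.
Vera keeps 37 and receives 3.3 × 37 × 2/16 = 15.26 from the restocking fund, for a payoff of 52.26.

52.26 dollars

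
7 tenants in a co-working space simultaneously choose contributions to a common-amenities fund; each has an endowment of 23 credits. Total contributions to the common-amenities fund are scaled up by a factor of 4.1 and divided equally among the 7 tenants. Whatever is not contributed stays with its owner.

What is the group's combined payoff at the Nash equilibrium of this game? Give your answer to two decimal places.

Each contributed unit returns 4.1/7 = 0.5857 to its contributor — below 1 — so contributing 0 is dominant for every player. At the Nash equilibrium everyone keeps their 23, and the group total is 7 × 23 = 161.

161.00 credits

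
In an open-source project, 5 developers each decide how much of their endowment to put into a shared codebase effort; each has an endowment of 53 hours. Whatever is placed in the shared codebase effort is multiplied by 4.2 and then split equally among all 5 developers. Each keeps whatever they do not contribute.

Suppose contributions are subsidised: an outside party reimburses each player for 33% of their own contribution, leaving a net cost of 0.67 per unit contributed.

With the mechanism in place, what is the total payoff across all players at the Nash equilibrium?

Under the mechanism each unit contributed yields (4.2/5) / 0.67 = 1.2537 back to its contributor per unit of net cost, which exceeds 1, making full contribution the dominant choice for everyone.
At the Nash equilibrium everyone contributes 53. Group total payoff = 5 × (53 × 0.33 + 4.2 × 53) = 1200.45.

1200.45 hours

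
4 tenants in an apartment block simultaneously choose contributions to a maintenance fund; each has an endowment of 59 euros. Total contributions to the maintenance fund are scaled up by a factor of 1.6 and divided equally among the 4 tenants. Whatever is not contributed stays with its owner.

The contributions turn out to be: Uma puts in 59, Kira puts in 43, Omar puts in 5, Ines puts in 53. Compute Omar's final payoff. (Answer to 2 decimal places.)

Total contributed: 59 + 43 + 5 + 53 = 160.
Each receives 1.6 × 160 / 4 = 64.00 from the maintenance fund.
Omar keeps 59 − 5 = 54, so Omar's payoff is 54 + 64.00 = 118.00.

118.00 euros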